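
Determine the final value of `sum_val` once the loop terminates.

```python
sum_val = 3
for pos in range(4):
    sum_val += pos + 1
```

Let's trace through this code step by step.

Initialize: sum_val = 3
Entering loop: for pos in range(4):
After iteration 1: pos = 0, sum_val = 4
After iteration 2: pos = 1, sum_val = 6
After iteration 3: pos = 2, sum_val = 9
After iteration 4: pos = 3, sum_val = 13
Loop ends.

Final answer: 13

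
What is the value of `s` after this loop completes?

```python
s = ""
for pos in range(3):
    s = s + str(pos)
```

Let's trace through this code step by step.

Initialize: s = ''
Entering loop: for pos in range(3):
After iteration 1: pos = 0, s = '0'
After iteration 2: pos = 1, s = '01'
After iteration 3: pos = 2, s = '012'
Loop ends.

Final answer: '012'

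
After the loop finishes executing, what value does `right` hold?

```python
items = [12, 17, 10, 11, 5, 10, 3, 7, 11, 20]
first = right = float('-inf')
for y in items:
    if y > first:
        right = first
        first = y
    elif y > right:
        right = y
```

Let's trace through this code step by step.

Initialize: items = [12, 17, 10, 11, 5, 10, 3, 7, 11, 20]
Initialize: first = -inf
Initialize: right = -inf
Entering loop: for y in items:
After iteration 1: y = 12, first = 12, right = -inf
After iteration 2: y = 17, first = 17, right = 12
After iteration 3: y = 10, first = 17, right = 12
After iteration 4: y = 11, first = 17, right = 12
After iteration 5: y = 5, first = 17, right = 12
After iteration 6: y = 10, first = 17, right = 12
After iteration 7: y = 3, first = 17, right = 12
After iteration 8: y = 7, first = 17, right = 12
After iteration 9: y = 11, first = 17, right = 12
After iteration 10: y = 20, first = 20, right = 17
Loop ends.

Final answer: 17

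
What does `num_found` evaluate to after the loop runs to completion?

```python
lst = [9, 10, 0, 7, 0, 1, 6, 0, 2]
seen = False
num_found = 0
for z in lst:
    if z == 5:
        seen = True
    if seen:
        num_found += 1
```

Let's trace through this code step by step.

Initialize: lst = [9, 10, 0, 7, 0, 1, 6, 0, 2]
Initialize: seen = False
Initialize: num_found = 0
Entering loop: for z in lst:
After iteration 1: z = 9, num_found = 0
After iteration 2: z = 10, num_found = 0
After iteration 3: z = 0, num_found = 0
After iteration 4: z = 7, num_found = 0
After iteration 5: z = 0, num_found = 0
After iteration 6: z = 1, num_found = 0
After iteration 7: z = 6, num_found = 0
After iteration 8: z = 0, num_found = 0
After iteration 9: z = 2, num_found = 0
Loop ends.

Final answer: 0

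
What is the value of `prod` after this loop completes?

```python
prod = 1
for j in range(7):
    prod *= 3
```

Let's trace through this code step by step.

Initialize: prod = 1
Entering loop: for j in range(7):
After iteration 1: j = 0, prod = 3
After iteration 2: j = 1, prod = 9
After iteration 3: j = 2, prod = 27
After iteration 4: j = 3, prod = 81
After iteration 5: j = 4, prod = 243
After iteration 6: j = 5, prod = 729
After iteration 7: j = 6, prod = 2187
Loop ends.

Final answer: 2187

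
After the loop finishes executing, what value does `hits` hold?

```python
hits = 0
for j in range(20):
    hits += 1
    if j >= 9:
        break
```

Let's trace through this code step by step.

Initialize: hits = 0
Entering loop: for j in range(20):
After iteration 1: j = 0, hits = 1
After iteration 2: j = 1, hits = 2
After iteration 3: j = 2, hits = 3
After iteration 4: j = 3, hits = 4
After iteration 5: j = 4, hits = 5
After iteration 6: j = 5, hits = 6
After iteration 7: j = 6, hits = 7
After iteration 8: j = 7, hits = 8
After iteration 9: j = 8, hits = 9
After iteration 10: j = 9, hits = 10
Loop ends.

Final answer: 10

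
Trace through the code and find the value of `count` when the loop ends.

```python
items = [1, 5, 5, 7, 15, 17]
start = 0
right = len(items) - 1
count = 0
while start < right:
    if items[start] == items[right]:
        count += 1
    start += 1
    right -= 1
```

Let's trace through this code step by step.

Initialize: items = [1, 5, 5, 7, 15, 17]
Initialize: start = 0
Initialize: right = 5
Initialize: count = 0
Entering loop: while start < right:
After iteration 1: start = 1, right = 4, count = 0
After iteration 2: start = 2, right = 3, count = 0
After iteration 3: start = 3, right = 2, count = 0
Loop ends.

Final answer: 0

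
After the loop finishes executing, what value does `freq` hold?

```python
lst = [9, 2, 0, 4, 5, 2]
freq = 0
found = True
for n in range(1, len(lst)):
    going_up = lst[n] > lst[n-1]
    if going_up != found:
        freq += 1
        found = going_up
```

Let's trace through this code step by step.

Initialize: lst = [9, 2, 0, 4, 5, 2]
Initialize: freq = 0
Initialize: found = True
Entering loop: for n in range(1, len(lst)):
After iteration 1: n = 1, freq = 1, found = False, going_up = False
After iteration 2: n = 2, freq = 1, found = False, going_up = False
After iteration 3: n = 3, freq = 2, found = True, going_up = True
After iteration 4: n = 4, freq = 2, found = True, going_up = True
After iteration 5: n = 5, freq = 3, found = False, going_up = False
Loop ends.

Final answer: 3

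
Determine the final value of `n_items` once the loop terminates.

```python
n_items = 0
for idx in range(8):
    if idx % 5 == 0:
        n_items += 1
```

Let's trace through this code step by step.

Initialize: n_items = 0
Entering loop: for idx in range(8):
After iteration 1: idx = 0, n_items = 1
After iteration 2: idx = 1, n_items = 1
After iteration 3: idx = 2, n_items = 1
After iteration 4: idx = 3, n_items = 1
After iteration 5: idx = 4, n_items = 1
After iteration 6: idx = 5, n_items = 2
After iteration 7: idx = 6, n_items = 2
After iteration 8: idx = 7, n_items = 2
Loop ends.

Final answer: 2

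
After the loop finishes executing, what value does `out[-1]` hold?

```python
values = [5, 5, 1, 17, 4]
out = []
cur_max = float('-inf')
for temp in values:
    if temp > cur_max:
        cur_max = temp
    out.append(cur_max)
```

Let's trace through this code step by step.

Initialize: values = [5, 5, 1, 17, 4]
Initialize: out = []
Initialize: cur_max = -inf
Entering loop: for temp in values:
After iteration 1: temp = 5, out = [5], cur_max = 5
After iteration 2: temp = 5, out = [5, 5], cur_max = 5
After iteration 3: temp = 1, out = [5, 5, 5], cur_max = 5
After iteration 4: temp = 17, out = [5, 5, 5, 17], cur_max = 17
After iteration 5: temp = 4, out = [5, 5, 5, 17, 17], cur_max = 17
Loop ends.
out[-1] = 17

Final answer: 17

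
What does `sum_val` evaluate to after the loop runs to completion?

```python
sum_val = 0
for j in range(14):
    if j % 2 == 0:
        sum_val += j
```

Let's trace through this code step by step.

Initialize: sum_val = 0
Entering loop: for j in range(14):
After iteration 1: j = 0, sum_val = 0
After iteration 2: j = 1, sum_val = 0
After iteration 3: j = 2, sum_val = 2
After iteration 4: j = 3, sum_val = 2
After iteration 5: j = 4, sum_val = 6
After iteration 6: j = 5, sum_val = 6
After iteration 7: j = 6, sum_val = 12
After iteration 8: j = 7, sum_val = 12
After iteration 9: j = 8, sum_val = 20
After iteration 10: j = 9, sum_val = 20
After iteration 11: j = 10, sum_val = 30
After iteration 12: j = 11, sum_val = 30
After iteration 13: j = 12, sum_val = 42
After iteration 14: j = 13, sum_val = 42
Loop ends.

Final answer: 42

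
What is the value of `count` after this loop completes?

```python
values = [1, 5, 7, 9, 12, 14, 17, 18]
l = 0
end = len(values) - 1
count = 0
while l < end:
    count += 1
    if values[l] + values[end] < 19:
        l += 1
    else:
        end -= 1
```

Let's trace through this code step by step.

Initialize: values = [1, 5, 7, 9, 12, 14, 17, 18]
Initialize: l = 0
Initialize: end = 7
Initialize: count = 0
Entering loop: while l < end:
After iteration 1: l = 0, end = 6, count = 1
After iteration 2: l = 1, end = 6, count = 2
After iteration 3: l = 1, end = 5, count = 3
After iteration 4: l = 1, end = 4, count = 4
After iteration 5: l = 2, end = 4, count = 5
After iteration 6: l = 2, end = 3, count = 6
After iteration 7: l = 3, end = 3, count = 7
Loop ends.

Final answer: 7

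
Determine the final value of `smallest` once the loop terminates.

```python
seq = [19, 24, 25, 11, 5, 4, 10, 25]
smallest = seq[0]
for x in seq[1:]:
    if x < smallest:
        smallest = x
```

Let's trace through this code step by step.

Initialize: seq = [19, 24, 25, 11, 5, 4, 10, 25]
Initialize: smallest = 19
Entering loop: for x in seq[1:]:
After iteration 1: x = 24, smallest = 19
After iteration 2: x = 25, smallest = 19
After iteration 3: x = 11, smallest = 11
After iteration 4: x = 5, smallest = 5
After iteration 5: x = 4, smallest = 4
After iteration 6: x = 10, smallest = 4
After iteration 7: x = 25, smallest = 4
Loop ends.

Final answer: 4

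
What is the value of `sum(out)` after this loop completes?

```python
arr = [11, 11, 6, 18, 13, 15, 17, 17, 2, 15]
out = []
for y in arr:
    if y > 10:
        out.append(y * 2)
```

Let's trace through this code step by step.

Initialize: arr = [11, 11, 6, 18, 13, 15, 17, 17, 2, 15]
Initialize: out = []
Entering loop: for y in arr:
After iteration 1: y = 11, out = [22]
After iteration 2: y = 11, out = [22, 22]
After iteration 3: y = 6, out = [22, 22]
After iteration 4: y = 18, out = [22, 22, 36]
After iteration 5: y = 13, out = [22, 22, 36, 26]
After iteration 6: y = 15, out = [22, 22, 36, 26, 30]
After iteration 7: y = 17, out = [22, 22, 36, 26, 30, 34]
After iteration 8: y = 17, out = [22, 22, 36, 26, 30, 34, 34]
After iteration 9: y = 2, out = [22, 22, 36, 26, 30, 34, 34]
After iteration 10: y = 15, out = [22, 22, 36, 26, 30, 34, 34, 30]
Loop ends.
sum(out) = 234

Final answer: 234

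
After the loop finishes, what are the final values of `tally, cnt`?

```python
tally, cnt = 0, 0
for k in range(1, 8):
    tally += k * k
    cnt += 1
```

Let's trace through this code step by step.

Initialize: tally = 0
Initialize: cnt = 0
Entering loop: for k in range(1, 8):
After iteration 1: k = 1, tally = 1, cnt = 1
After iteration 2: k = 2, tally = 5, cnt = 2
After iteration 3: k = 3, tally = 14, cnt = 3
After iteration 4: k = 4, tally = 30, cnt = 4
After iteration 5: k = 5, tally = 55, cnt = 5
After iteration 6: k = 6, tally = 91, cnt = 6
After iteration 7: k = 7, tally = 140, cnt = 7
Loop ends.

Final answer: 140, 7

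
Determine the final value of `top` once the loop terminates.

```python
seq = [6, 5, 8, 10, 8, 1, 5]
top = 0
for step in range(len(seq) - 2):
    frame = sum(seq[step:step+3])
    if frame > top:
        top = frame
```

Let's trace through this code step by step.

Initialize: seq = [6, 5, 8, 10, 8, 1, 5]
Initialize: top = 0
Entering loop: for step in range(len(seq) - 2):
After iteration 1: step = 0, top = 19, frame = 19
After iteration 2: step = 1, top = 23, frame = 23
After iteration 3: step = 2, top = 26, frame = 26
After iteration 4: step = 3, top = 26, frame = 19
After iteration 5: step = 4, top = 26, frame = 14
Loop ends.

Final answer: 26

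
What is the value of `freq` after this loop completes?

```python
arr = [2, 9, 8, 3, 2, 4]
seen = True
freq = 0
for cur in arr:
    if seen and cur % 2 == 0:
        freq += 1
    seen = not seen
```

Let's trace through this code step by step.

Initialize: arr = [2, 9, 8, 3, 2, 4]
Initialize: seen = True
Initialize: freq = 0
Entering loop: for cur in arr:
After iteration 1: cur = 2, seen = False, freq = 1
After iteration 2: cur = 9, seen = True, freq = 1
After iteration 3: cur = 8, seen = False, freq = 2
After iteration 4: cur = 3, seen = True, freq = 2
After iteration 5: cur = 2, seen = False, freq = 3
After iteration 6: cur = 4, seen = True, freq = 3
Loop ends.

Final answer: 3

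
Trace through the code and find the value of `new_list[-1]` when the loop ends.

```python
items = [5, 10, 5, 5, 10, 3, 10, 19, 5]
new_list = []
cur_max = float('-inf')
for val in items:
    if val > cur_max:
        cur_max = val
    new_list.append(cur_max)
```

Let's trace through this code step by step.

Initialize: items = [5, 10, 5, 5, 10, 3, 10, 19, 5]
Initialize: new_list = []
Initialize: cur_max = -inf
Entering loop: for val in items:
After iteration 1: val = 5, new_list = [5], cur_max = 5
After iteration 2: val = 10, new_list = [5, 10], cur_max = 10
After iteration 3: val = 5, new_list = [5, 10, 10], cur_max = 10
After iteration 4: val = 5, new_list = [5, 10, 10, 10], cur_max = 10
After iteration 5: val = 10, new_list = [5, 10, 10, 10, 10], cur_max = 10
After iteration 6: val = 3, new_list = [5, 10, 10, 10, 10, 10], cur_max = 10
After iteration 7: val = 10, new_list = [5, 10, 10, 10, 10, 10, 10], cur_max = 10
After iteration 8: val = 19, new_list = [5, 10, 10, 10, 10, 10, 10, 19], cur_max = 19
After iteration 9: val = 5, new_list = [5, 10, 10, 10, 10, 10, 10, 19, 19], cur_max = 19
Loop ends.
new_list[-1] = 19

Final answer: 19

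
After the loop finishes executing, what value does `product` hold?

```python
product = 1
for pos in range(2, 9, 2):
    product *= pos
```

Let's trace through this code step by step.

Initialize: product = 1
Entering loop: for pos in range(2, 9, 2):
After iteration 1: pos = 2, product = 2
After iteration 2: pos = 4, product = 8
After iteration 3: pos = 6, product = 48
After iteration 4: pos = 8, product = 384
Loop ends.

Final answer: 384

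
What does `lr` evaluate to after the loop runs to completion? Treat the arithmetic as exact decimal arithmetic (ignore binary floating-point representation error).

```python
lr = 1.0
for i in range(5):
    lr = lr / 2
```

Let's trace through this code step by step.

Initialize: lr = 1.0
Entering loop: for i in range(5):
After iteration 1: i = 0, lr = 0.5
After iteration 2: i = 1, lr = 0.25
After iteration 3: i = 2, lr = 0.125
After iteration 4: i = 3, lr = 0.0625
After iteration 5: i = 4, lr = 0.03125
Loop ends.

Final answer: 0.03125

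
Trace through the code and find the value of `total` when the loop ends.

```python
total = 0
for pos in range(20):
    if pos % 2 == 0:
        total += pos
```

Let's trace through this code step by step.

Initialize: total = 0
Entering loop: for pos in range(20):
After iteration 1: pos = 0, total = 0
After iteration 2: pos = 1, total = 0
After iteration 3: pos = 2, total = 2
After iteration 4: pos = 3, total = 2
After iteration 5: pos = 4, total = 6
After iteration 6: pos = 5, total = 6
After iteration 7: pos = 6, total = 12
After iteration 8: pos = 7, total = 12
After iteration 9: pos = 8, total = 20
After iteration 10: pos = 9, total = 20
After iteration 11: pos = 10, total = 30
After iteration 12: pos = 11, total = 30
After iteration 13: pos = 12, total = 42
After iteration 14: pos = 13, total = 42
After iteration 15: pos = 14, total = 56
After iteration 16: pos = 15, total = 56
After iteration 17: pos = 16, total = 72
After iteration 18: pos = 17, total = 72
After iteration 19: pos = 18, total = 90
After iteration 20: pos = 19, total = 90
Loop ends.

Final answer: 90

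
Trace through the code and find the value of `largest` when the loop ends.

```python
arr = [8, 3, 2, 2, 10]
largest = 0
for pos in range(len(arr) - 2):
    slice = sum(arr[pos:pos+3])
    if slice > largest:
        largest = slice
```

Let's trace through this code step by step.

Initialize: arr = [8, 3, 2, 2, 10]
Initialize: largest = 0
Entering loop: for pos in range(len(arr) - 2):
After iteration 1: pos = 0, largest = 13, slice = 13
After iteration 2: pos = 1, largest = 13, slice = 7
After iteration 3: pos = 2, largest = 14, slice = 14
Loop ends.

Final answer: 14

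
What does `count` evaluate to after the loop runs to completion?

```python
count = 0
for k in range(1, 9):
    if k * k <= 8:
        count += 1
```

Let's trace through this code step by step.

Initialize: count = 0
Entering loop: for k in range(1, 9):
After iteration 1: k = 1, count = 1
After iteration 2: k = 2, count = 2
After iteration 3: k = 3, count = 2
After iteration 4: k = 4, count = 2
After iteration 5: k = 5, count = 2
After iteration 6: k = 6, count = 2
After iteration 7: k = 7, count = 2
After iteration 8: k = 8, count = 2
Loop ends.

Final answer: 2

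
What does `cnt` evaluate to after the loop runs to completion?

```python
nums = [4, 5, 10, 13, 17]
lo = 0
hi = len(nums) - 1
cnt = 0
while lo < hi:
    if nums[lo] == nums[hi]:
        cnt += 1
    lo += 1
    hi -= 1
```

Let's trace through this code step by step.

Initialize: nums = [4, 5, 10, 13, 17]
Initialize: lo = 0
Initialize: hi = 4
Initialize: cnt = 0
Entering loop: while lo < hi:
After iteration 1: lo = 1, hi = 3, cnt = 0
After iteration 2: lo = 2, hi = 2, cnt = 0
Loop ends.

Final answer: 0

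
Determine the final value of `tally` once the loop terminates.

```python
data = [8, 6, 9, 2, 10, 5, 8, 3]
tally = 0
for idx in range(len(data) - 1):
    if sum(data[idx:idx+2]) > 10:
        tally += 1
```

Let's trace through this code step by step.

Initialize: data = [8, 6, 9, 2, 10, 5, 8, 3]
Initialize: tally = 0
Entering loop: for idx in range(len(data) - 1):
After iteration 1: idx = 0, tally = 1
After iteration 2: idx = 1, tally = 2
After iteration 3: idx = 2, tally = 3
After iteration 4: idx = 3, tally = 4
After iteration 5: idx = 4, tally = 5
After iteration 6: idx = 5, tally = 6
After iteration 7: idx = 6, tally = 7
Loop ends.

Final answer: 7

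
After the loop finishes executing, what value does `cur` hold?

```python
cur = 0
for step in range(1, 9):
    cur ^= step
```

Let's trace through this code step by step.

Initialize: cur = 0
Entering loop: for step in range(1, 9):
After iteration 1: step = 1, cur = 1
After iteration 2: step = 2, cur = 3
After iteration 3: step = 3, cur = 0
After iteration 4: step = 4, cur = 4
After iteration 5: step = 5, cur = 1
After iteration 6: step = 6, cur = 7
After iteration 7: step = 7, cur = 0
After iteration 8: step = 8, cur = 8
Loop ends.

Final answer: 8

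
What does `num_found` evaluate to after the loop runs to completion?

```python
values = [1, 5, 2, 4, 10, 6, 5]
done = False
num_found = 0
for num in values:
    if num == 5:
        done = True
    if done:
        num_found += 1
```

Let's trace through this code step by step.

Initialize: values = [1, 5, 2, 4, 10, 6, 5]
Initialize: done = False
Initialize: num_found = 0
Entering loop: for num in values:
After iteration 1: num = 1, done = False, num_found = 0
After iteration 2: num = 5, done = True, num_found = 1
After iteration 3: num = 2, done = True, num_found = 2
After iteration 4: num = 4, done = True, num_found = 3
After iteration 5: num = 10, done = True, num_found = 4
After iteration 6: num = 6, done = True, num_found = 5
After iteration 7: num = 5, done = True, num_found = 6
Loop ends.

Final answer: 6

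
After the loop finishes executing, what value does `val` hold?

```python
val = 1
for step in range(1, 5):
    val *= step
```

Let's trace through this code step by step.

Initialize: val = 1
Entering loop: for step in range(1, 5):
After iteration 1: step = 1, val = 1
After iteration 2: step = 2, val = 2
After iteration 3: step = 3, val = 6
After iteration 4: step = 4, val = 24
Loop ends.

Final answer: 24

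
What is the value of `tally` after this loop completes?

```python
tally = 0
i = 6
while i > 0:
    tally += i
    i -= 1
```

Let's trace through this code step by step.

Initialize: tally = 0
Initialize: i = 6
Entering loop: while i > 0:
After iteration 1: tally = 6, i = 5
After iteration 2: tally = 11, i = 4
After iteration 3: tally = 15, i = 3
After iteration 4: tally = 18, i = 2
After iteration 5: tally = 20, i = 1
After iteration 6: tally = 21, i = 0
Loop ends.

Final answer: 21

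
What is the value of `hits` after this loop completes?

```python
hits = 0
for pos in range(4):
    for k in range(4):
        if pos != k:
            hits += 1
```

Let's trace through this code step by step.

Initialize: hits = 0
Entering loop: for pos in range(4):
After iteration 1: pos = 0, hits = 3
After iteration 2: pos = 1, hits = 6
After iteration 3: pos = 2, hits = 9
After iteration 4: pos = 3, hits = 12
Loop ends.

Final answer: 12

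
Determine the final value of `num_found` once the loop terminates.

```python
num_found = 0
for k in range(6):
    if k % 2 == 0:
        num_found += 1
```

Let's trace through this code step by step.

Initialize: num_found = 0
Entering loop: for k in range(6):
After iteration 1: k = 0, num_found = 1
After iteration 2: k = 1, num_found = 1
After iteration 3: k = 2, num_found = 2
After iteration 4: k = 3, num_found = 2
After iteration 5: k = 4, num_found = 3
After iteration 6: k = 5, num_found = 3
Loop ends.

Final answer: 3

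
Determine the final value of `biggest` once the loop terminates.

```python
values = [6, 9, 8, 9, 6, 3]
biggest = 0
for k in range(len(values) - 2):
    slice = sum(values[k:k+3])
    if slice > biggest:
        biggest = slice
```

Let's trace through this code step by step.

Initialize: values = [6, 9, 8, 9, 6, 3]
Initialize: biggest = 0
Entering loop: for k in range(len(values) - 2):
After iteration 1: k = 0, biggest = 23, slice = 23
After iteration 2: k = 1, biggest = 26, slice = 26
After iteration 3: k = 2, biggest = 26, slice = 23
After iteration 4: k = 3, biggest = 26, slice = 18
Loop ends.

Final answer: 26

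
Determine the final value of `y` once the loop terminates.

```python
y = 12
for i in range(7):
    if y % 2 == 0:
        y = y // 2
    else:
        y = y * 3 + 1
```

Let's trace through this code step by step.

Initialize: y = 12
Entering loop: for i in range(7):
After iteration 1: i = 0, y = 6
After iteration 2: i = 1, y = 3
After iteration 3: i = 2, y = 10
After iteration 4: i = 3, y = 5
After iteration 5: i = 4, y = 16
After iteration 6: i = 5, y = 8
After iteration 7: i = 6, y = 4
Loop ends.

Final answer: 4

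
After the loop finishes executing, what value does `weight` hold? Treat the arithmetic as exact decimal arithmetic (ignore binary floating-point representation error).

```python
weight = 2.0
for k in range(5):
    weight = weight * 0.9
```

Let's trace through this code step by step.

Initialize: weight = 2.0
Entering loop: for k in range(5):
After iteration 1: k = 0, weight = 1.8
After iteration 2: k = 1, weight = 1.62
After iteration 3: k = 2, weight = 1.458
After iteration 4: k = 3, weight = 1.3122
After iteration 5: k = 4, weight = 1.18098
Loop ends.

Final answer: 1.18098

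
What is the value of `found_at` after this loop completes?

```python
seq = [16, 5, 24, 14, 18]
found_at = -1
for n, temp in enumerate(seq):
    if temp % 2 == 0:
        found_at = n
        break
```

Let's trace through this code step by step.

Initialize: seq = [16, 5, 24, 14, 18]
Initialize: found_at = -1
Entering loop: for n, temp in enumerate(seq):
After iteration 1: n = 0, temp = 16, found_at = 0
Loop ends.

Final answer: 0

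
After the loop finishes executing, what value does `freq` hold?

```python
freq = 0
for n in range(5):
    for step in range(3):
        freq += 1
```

Let's trace through this code step by step.

Initialize: freq = 0
Entering loop: for n in range(5):
After iteration 1: n = 0, freq = 3
After iteration 2: n = 1, freq = 6
After iteration 3: n = 2, freq = 9
After iteration 4: n = 3, freq = 12
After iteration 5: n = 4, freq = 15
Loop ends.

Final answer: 15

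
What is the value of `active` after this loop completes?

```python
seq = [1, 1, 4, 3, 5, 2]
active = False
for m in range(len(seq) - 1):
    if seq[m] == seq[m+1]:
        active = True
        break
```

Let's trace through this code step by step.

Initialize: seq = [1, 1, 4, 3, 5, 2]
Initialize: active = False
Entering loop: for m in range(len(seq) - 1):
After iteration 1: m = 0, active = True
Loop ends.

Final answer: True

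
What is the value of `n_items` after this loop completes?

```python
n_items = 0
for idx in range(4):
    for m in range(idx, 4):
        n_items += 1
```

Let's trace through this code step by step.

Initialize: n_items = 0
Entering loop: for idx in range(4):
After iteration 1: idx = 0, n_items = 4
After iteration 2: idx = 1, n_items = 7
After iteration 3: idx = 2, n_items = 9
After iteration 4: idx = 3, n_items = 10
Loop ends.

Final answer: 10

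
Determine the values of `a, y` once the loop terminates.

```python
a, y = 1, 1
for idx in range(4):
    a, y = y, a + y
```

Let's trace through this code step by step.

Initialize: a = 1
Initialize: y = 1
Entering loop: for idx in range(4):
After iteration 1: idx = 0, a = 1, y = 2
After iteration 2: idx = 1, a = 2, y = 3
After iteration 3: idx = 2, a = 3, y = 5
After iteration 4: idx = 3, a = 5, y = 8
Loop ends.

Final answer: 5, 8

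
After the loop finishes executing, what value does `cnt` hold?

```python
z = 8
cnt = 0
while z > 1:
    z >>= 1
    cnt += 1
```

Let's trace through this code step by step.

Initialize: z = 8
Initialize: cnt = 0
Entering loop: while z > 1:
After iteration 1: z = 4, cnt = 1
After iteration 2: z = 2, cnt = 2
After iteration 3: z = 1, cnt = 3
Loop ends.

Final answer: 3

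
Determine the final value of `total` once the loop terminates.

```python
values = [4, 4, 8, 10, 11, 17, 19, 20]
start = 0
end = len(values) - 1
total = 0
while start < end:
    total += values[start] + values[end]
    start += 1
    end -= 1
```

Let's trace through this code step by step.

Initialize: values = [4, 4, 8, 10, 11, 17, 19, 20]
Initialize: start = 0
Initialize: end = 7
Initialize: total = 0
Entering loop: while start < end:
After iteration 1: start = 1, end = 6, total = 24
After iteration 2: start = 2, end = 5, total = 47
After iteration 3: start = 3, end = 4, total = 72
After iteration 4: start = 4, end = 3, total = 93
Loop ends.

Final answer: 93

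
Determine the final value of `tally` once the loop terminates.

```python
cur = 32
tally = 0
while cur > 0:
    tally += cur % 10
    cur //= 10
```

Let's trace through this code step by step.

Initialize: cur = 32
Initialize: tally = 0
Entering loop: while cur > 0:
After iteration 1: cur = 3, tally = 2
After iteration 2: cur = 0, tally = 5
Loop ends.

Final answer: 5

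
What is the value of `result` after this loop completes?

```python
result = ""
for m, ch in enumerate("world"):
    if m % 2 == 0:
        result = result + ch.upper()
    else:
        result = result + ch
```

Let's trace through this code step by step.

Initialize: result = ''
Entering loop: for m, ch in enumerate("world"):
After iteration 1: m = 0, ch = 'w', result = 'W'
After iteration 2: m = 1, ch = 'o', result = 'Wo'
After iteration 3: m = 2, ch = 'r', result = 'WoR'
After iteration 4: m = 3, ch = 'l', result = 'WoRl'
After iteration 5: m = 4, ch = 'd', result = 'WoRlD'
Loop ends.

Final answer: 'WoRlD'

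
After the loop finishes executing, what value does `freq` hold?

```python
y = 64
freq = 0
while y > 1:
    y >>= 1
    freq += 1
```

Let's trace through this code step by step.

Initialize: y = 64
Initialize: freq = 0
Entering loop: while y > 1:
After iteration 1: y = 32, freq = 1
After iteration 2: y = 16, freq = 2
After iteration 3: y = 8, freq = 3
After iteration 4: y = 4, freq = 4
After iteration 5: y = 2, freq = 5
After iteration 6: y = 1, freq = 6
Loop ends.

Final answer: 6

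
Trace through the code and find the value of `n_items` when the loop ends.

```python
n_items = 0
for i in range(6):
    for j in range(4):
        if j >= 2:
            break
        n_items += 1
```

Let's trace through this code step by step.

Initialize: n_items = 0
Entering loop: for i in range(6):
After iteration 1: i = 0, n_items = 2
After iteration 2: i = 1, n_items = 4
After iteration 3: i = 2, n_items = 6
After iteration 4: i = 3, n_items = 8
After iteration 5: i = 4, n_items = 10
After iteration 6: i = 5, n_items = 12
Loop ends.

Final answer: 12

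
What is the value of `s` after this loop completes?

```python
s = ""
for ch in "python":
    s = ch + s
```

Let's trace through this code step by step.

Initialize: s = ''
Entering loop: for ch in "python":
After iteration 1: ch = 'p', s = 'p'
After iteration 2: ch = 'y', s = 'yp'
After iteration 3: ch = 't', s = 'typ'
After iteration 4: ch = 'h', s = 'htyp'
After iteration 5: ch = 'o', s = 'ohtyp'
After iteration 6: ch = 'n', s = 'nohtyp'
Loop ends.

Final answer: 'nohtyp'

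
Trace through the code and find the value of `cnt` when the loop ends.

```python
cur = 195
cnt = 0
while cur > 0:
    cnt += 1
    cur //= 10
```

Let's trace through this code step by step.

Initialize: cur = 195
Initialize: cnt = 0
Entering loop: while cur > 0:
After iteration 1: cur = 19, cnt = 1
After iteration 2: cur = 1, cnt = 2
After iteration 3: cur = 0, cnt = 3
Loop ends.

Final answer: 3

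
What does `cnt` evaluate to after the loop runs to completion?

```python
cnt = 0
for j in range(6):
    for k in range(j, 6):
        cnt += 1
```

Let's trace through this code step by step.

Initialize: cnt = 0
Entering loop: for j in range(6):
After iteration 1: j = 0, cnt = 6
After iteration 2: j = 1, cnt = 11
After iteration 3: j = 2, cnt = 15
After iteration 4: j = 3, cnt = 18
After iteration 5: j = 4, cnt = 20
After iteration 6: j = 5, cnt = 21
Loop ends.

Final answer: 21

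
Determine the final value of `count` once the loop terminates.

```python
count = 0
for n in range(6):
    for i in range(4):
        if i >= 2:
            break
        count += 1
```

Let's trace through this code step by step.

Initialize: count = 0
Entering loop: for n in range(6):
After iteration 1: n = 0, count = 2
After iteration 2: n = 1, count = 4
After iteration 3: n = 2, count = 6
After iteration 4: n = 3, count = 8
After iteration 5: n = 4, count = 10
After iteration 6: n = 5, count = 12
Loop ends.

Final answer: 12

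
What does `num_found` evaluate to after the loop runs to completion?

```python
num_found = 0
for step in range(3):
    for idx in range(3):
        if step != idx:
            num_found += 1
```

Let's trace through this code step by step.

Initialize: num_found = 0
Entering loop: for step in range(3):
After iteration 1: step = 0, num_found = 2
After iteration 2: step = 1, num_found = 4
After iteration 3: step = 2, num_found = 6
Loop ends.

Final answer: 6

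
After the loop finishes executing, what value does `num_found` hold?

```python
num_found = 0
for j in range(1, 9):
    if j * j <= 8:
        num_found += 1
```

Let's trace through this code step by step.

Initialize: num_found = 0
Entering loop: for j in range(1, 9):
After iteration 1: j = 1, num_found = 1
After iteration 2: j = 2, num_found = 2
After iteration 3: j = 3, num_found = 2
After iteration 4: j = 4, num_found = 2
After iteration 5: j = 5, num_found = 2
After iteration 6: j = 6, num_found = 2
After iteration 7: j = 7, num_found = 2
After iteration 8: j = 8, num_found = 2
Loop ends.

Final answer: 2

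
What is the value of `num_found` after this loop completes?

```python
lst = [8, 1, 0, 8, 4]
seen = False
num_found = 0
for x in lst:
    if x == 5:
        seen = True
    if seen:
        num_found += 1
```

Let's trace through this code step by step.

Initialize: lst = [8, 1, 0, 8, 4]
Initialize: seen = False
Initialize: num_found = 0
Entering loop: for x in lst:
After iteration 1: x = 8, num_found = 0
After iteration 2: x = 1, num_found = 0
After iteration 3: x = 0, num_found = 0
After iteration 4: x = 8, num_found = 0
After iteration 5: x = 4, num_found = 0
Loop ends.

Final answer: 0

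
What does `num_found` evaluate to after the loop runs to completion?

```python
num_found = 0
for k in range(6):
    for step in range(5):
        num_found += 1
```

Let's trace through this code step by step.

Initialize: num_found = 0
Entering loop: for k in range(6):
After iteration 1: k = 0, num_found = 5
After iteration 2: k = 1, num_found = 10
After iteration 3: k = 2, num_found = 15
After iteration 4: k = 3, num_found = 20
After iteration 5: k = 4, num_found = 25
After iteration 6: k = 5, num_found = 30
Loop ends.

Final answer: 30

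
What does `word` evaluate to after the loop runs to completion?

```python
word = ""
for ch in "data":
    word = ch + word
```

Let's trace through this code step by step.

Initialize: word = ''
Entering loop: for ch in "data":
After iteration 1: ch = 'd', word = 'd'
After iteration 2: ch = 'a', word = 'ad'
After iteration 3: ch = 't', word = 'tad'
After iteration 4: ch = 'a', word = 'atad'
Loop ends.

Final answer: 'atad'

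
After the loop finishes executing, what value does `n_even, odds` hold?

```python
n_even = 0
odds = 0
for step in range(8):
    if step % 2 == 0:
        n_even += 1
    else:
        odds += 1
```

Let's trace through this code step by step.

Initialize: n_even = 0
Initialize: odds = 0
Entering loop: for step in range(8):
After iteration 1: step = 0, n_even = 1, odds = 0
After iteration 2: step = 1, n_even = 1, odds = 1
After iteration 3: step = 2, n_even = 2, odds = 1
After iteration 4: step = 3, n_even = 2, odds = 2
After iteration 5: step = 4, n_even = 3, odds = 2
After iteration 6: step = 5, n_even = 3, odds = 3
After iteration 7: step = 6, n_even = 4, odds = 3
After iteration 8: step = 7, n_even = 4, odds = 4
Loop ends.

Final answer: 4, 4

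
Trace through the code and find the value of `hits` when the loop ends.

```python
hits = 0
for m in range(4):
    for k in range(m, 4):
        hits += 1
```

Let's trace through this code step by step.

Initialize: hits = 0
Entering loop: for m in range(4):
After iteration 1: m = 0, hits = 4
After iteration 2: m = 1, hits = 7
After iteration 3: m = 2, hits = 9
After iteration 4: m = 3, hits = 10
Loop ends.

Final answer: 10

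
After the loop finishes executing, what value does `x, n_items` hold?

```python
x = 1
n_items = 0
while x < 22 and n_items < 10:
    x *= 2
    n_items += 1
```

Let's trace through this code step by step.

Initialize: x = 1
Initialize: n_items = 0
Entering loop: while x < 22 and n_items < 10:
After iteration 1: x = 2, n_items = 1
After iteration 2: x = 4, n_items = 2
After iteration 3: x = 8, n_items = 3
After iteration 4: x = 16, n_items = 4
After iteration 5: x = 32, n_items = 5
Loop ends.

Final answer: 32, 5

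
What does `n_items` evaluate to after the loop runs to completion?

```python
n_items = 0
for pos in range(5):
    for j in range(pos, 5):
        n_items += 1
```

Let's trace through this code step by step.

Initialize: n_items = 0
Entering loop: for pos in range(5):
After iteration 1: pos = 0, n_items = 5
After iteration 2: pos = 1, n_items = 9
After iteration 3: pos = 2, n_items = 12
After iteration 4: pos = 3, n_items = 14
After iteration 5: pos = 4, n_items = 15
Loop ends.

Final answer: 15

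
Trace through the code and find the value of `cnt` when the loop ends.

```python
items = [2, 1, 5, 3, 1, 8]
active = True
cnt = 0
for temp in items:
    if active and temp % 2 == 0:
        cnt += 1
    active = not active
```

Let's trace through this code step by step.

Initialize: items = [2, 1, 5, 3, 1, 8]
Initialize: active = True
Initialize: cnt = 0
Entering loop: for temp in items:
After iteration 1: temp = 2, active = False, cnt = 1
After iteration 2: temp = 1, active = True, cnt = 1
After iteration 3: temp = 5, active = False, cnt = 1
After iteration 4: temp = 3, active = True, cnt = 1
After iteration 5: temp = 1, active = False, cnt = 1
After iteration 6: temp = 8, active = True, cnt = 1
Loop ends.

Final answer: 1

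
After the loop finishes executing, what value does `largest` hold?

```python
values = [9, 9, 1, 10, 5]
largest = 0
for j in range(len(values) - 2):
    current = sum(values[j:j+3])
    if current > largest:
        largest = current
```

Let's trace through this code step by step.

Initialize: values = [9, 9, 1, 10, 5]
Initialize: largest = 0
Entering loop: for j in range(len(values) - 2):
After iteration 1: j = 0, largest = 19, current = 19
After iteration 2: j = 1, largest = 20, current = 20
After iteration 3: j = 2, largest = 20, current = 16
Loop ends.

Final answer: 20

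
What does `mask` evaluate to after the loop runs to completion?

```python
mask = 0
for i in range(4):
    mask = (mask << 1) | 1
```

Let's trace through this code step by step.

Initialize: mask = 0
Entering loop: for i in range(4):
After iteration 1: i = 0, mask = 1
After iteration 2: i = 1, mask = 3
After iteration 3: i = 2, mask = 7
After iteration 4: i = 3, mask = 15
Loop ends.

Final answer: 15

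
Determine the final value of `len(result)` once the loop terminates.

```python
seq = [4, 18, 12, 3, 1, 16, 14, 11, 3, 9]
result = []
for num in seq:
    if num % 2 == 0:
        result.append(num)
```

Let's trace through this code step by step.

Initialize: seq = [4, 18, 12, 3, 1, 16, 14, 11, 3, 9]
Initialize: result = []
Entering loop: for num in seq:
After iteration 1: num = 4, result = [4]
After iteration 2: num = 18, result = [4, 18]
After iteration 3: num = 12, result = [4, 18, 12]
After iteration 4: num = 3, result = [4, 18, 12]
After iteration 5: num = 1, result = [4, 18, 12]
After iteration 6: num = 16, result = [4, 18, 12, 16]
After iteration 7: num = 14, result = [4, 18, 12, 16, 14]
After iteration 8: num = 11, result = [4, 18, 12, 16, 14]
After iteration 9: num = 3, result = [4, 18, 12, 16, 14]
After iteration 10: num = 9, result = [4, 18, 12, 16, 14]
Loop ends.
len(result) = 5

Final answer: 5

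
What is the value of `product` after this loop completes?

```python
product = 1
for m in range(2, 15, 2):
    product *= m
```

Let's trace through this code step by step.

Initialize: product = 1
Entering loop: for m in range(2, 15, 2):
After iteration 1: m = 2, product = 2
After iteration 2: m = 4, product = 8
After iteration 3: m = 6, product = 48
After iteration 4: m = 8, product = 384
After iteration 5: m = 10, product = 3840
After iteration 6: m = 12, product = 46080
After iteration 7: m = 14, product = 645120
Loop ends.

Final answer: 645120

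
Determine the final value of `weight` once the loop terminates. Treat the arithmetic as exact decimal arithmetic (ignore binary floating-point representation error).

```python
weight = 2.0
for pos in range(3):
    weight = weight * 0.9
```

Let's trace through this code step by step.

Initialize: weight = 2.0
Entering loop: for pos in range(3):
After iteration 1: pos = 0, weight = 1.8
After iteration 2: pos = 1, weight = 1.62
After iteration 3: pos = 2, weight = 1.458
Loop ends.

Final answer: 1.458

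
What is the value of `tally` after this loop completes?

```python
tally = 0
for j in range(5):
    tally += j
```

Let's trace through this code step by step.

Initialize: tally = 0
Entering loop: for j in range(5):
After iteration 1: j = 0, tally = 0
After iteration 2: j = 1, tally = 1
After iteration 3: j = 2, tally = 3
After iteration 4: j = 3, tally = 6
After iteration 5: j = 4, tally = 10
Loop ends.

Final answer: 10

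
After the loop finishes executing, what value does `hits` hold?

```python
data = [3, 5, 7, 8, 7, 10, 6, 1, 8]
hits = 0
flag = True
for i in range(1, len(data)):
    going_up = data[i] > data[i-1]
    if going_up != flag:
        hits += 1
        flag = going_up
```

Let's trace through this code step by step.

Initialize: data = [3, 5, 7, 8, 7, 10, 6, 1, 8]
Initialize: hits = 0
Initialize: flag = True
Entering loop: for i in range(1, len(data)):
After iteration 1: i = 1, hits = 0, flag = True, going_up = True
After iteration 2: i = 2, hits = 0, flag = True, going_up = True
After iteration 3: i = 3, hits = 0, flag = True, going_up = True
After iteration 4: i = 4, hits = 1, flag = False, going_up = False
After iteration 5: i = 5, hits = 2, flag = True, going_up = True
After iteration 6: i = 6, hits = 3, flag = False, going_up = False
After iteration 7: i = 7, hits = 3, flag = False, going_up = False
After iteration 8: i = 8, hits = 4, flag = True, going_up = True
Loop ends.

Final answer: 4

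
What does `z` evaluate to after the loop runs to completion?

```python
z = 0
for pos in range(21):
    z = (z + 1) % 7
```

Let's trace through this code step by step.

Initialize: z = 0
Entering loop: for pos in range(21):
After iteration 1: pos = 0, z = 1
After iteration 2: pos = 1, z = 2
After iteration 3: pos = 2, z = 3
After iteration 4: pos = 3, z = 4
After iteration 5: pos = 4, z = 5
After iteration 6: pos = 5, z = 6
After iteration 7: pos = 6, z = 0
After iteration 8: pos = 7, z = 1
After iteration 9: pos = 8, z = 2
After iteration 10: pos = 9, z = 3
After iteration 11: pos = 10, z = 4
After iteration 12: pos = 11, z = 5
After iteration 13: pos = 12, z = 6
After iteration 14: pos = 13, z = 0
After iteration 15: pos = 14, z = 1
After iteration 16: pos = 15, z = 2
After iteration 17: pos = 16, z = 3
After iteration 18: pos = 17, z = 4
After iteration 19: pos = 18, z = 5
After iteration 20: pos = 19, z = 6
After iteration 21: pos = 20, z = 0
Loop ends.

Final answer: 0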